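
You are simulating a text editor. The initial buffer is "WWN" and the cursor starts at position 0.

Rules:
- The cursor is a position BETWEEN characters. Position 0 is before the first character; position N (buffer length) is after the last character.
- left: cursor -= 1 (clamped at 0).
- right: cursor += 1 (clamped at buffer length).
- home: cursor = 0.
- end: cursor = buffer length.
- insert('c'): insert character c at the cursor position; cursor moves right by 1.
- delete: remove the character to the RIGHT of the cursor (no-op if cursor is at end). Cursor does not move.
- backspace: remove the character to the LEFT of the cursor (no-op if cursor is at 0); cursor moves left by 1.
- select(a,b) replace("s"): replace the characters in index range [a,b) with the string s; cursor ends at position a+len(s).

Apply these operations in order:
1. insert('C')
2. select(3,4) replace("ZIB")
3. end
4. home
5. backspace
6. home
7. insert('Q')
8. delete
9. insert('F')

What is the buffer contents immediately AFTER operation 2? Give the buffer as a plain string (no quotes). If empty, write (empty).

Answer: CWWZIB

Derivation:
After op 1 (insert('C')): buf='CWWN' cursor=1
After op 2 (select(3,4) replace("ZIB")): buf='CWWZIB' cursor=6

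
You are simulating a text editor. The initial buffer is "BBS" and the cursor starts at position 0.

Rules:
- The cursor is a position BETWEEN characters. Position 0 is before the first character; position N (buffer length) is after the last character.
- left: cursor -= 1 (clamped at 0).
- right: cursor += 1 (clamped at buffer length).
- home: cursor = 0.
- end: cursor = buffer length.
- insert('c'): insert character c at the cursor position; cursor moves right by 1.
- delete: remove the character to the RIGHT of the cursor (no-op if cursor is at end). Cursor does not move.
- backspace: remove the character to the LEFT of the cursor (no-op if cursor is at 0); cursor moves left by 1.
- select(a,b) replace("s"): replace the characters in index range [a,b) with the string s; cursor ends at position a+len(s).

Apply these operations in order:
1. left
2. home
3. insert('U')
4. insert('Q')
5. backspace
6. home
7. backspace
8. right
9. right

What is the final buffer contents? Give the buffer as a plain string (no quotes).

After op 1 (left): buf='BBS' cursor=0
After op 2 (home): buf='BBS' cursor=0
After op 3 (insert('U')): buf='UBBS' cursor=1
After op 4 (insert('Q')): buf='UQBBS' cursor=2
After op 5 (backspace): buf='UBBS' cursor=1
After op 6 (home): buf='UBBS' cursor=0
After op 7 (backspace): buf='UBBS' cursor=0
After op 8 (right): buf='UBBS' cursor=1
After op 9 (right): buf='UBBS' cursor=2

Answer: UBBS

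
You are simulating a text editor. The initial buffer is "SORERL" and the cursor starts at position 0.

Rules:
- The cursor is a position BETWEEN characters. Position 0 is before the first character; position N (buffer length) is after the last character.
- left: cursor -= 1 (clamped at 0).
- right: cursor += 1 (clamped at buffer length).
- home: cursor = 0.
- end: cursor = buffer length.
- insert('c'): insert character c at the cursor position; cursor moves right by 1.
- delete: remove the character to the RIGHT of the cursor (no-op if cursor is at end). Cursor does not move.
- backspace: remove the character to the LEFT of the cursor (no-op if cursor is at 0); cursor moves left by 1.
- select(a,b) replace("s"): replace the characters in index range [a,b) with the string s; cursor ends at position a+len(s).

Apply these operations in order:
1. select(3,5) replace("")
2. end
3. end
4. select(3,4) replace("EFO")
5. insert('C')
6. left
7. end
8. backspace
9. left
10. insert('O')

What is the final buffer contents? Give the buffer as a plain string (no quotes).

Answer: SOREFOO

Derivation:
After op 1 (select(3,5) replace("")): buf='SORL' cursor=3
After op 2 (end): buf='SORL' cursor=4
After op 3 (end): buf='SORL' cursor=4
After op 4 (select(3,4) replace("EFO")): buf='SOREFO' cursor=6
After op 5 (insert('C')): buf='SOREFOC' cursor=7
After op 6 (left): buf='SOREFOC' cursor=6
After op 7 (end): buf='SOREFOC' cursor=7
After op 8 (backspace): buf='SOREFO' cursor=6
After op 9 (left): buf='SOREFO' cursor=5
After op 10 (insert('O')): buf='SOREFOO' cursor=6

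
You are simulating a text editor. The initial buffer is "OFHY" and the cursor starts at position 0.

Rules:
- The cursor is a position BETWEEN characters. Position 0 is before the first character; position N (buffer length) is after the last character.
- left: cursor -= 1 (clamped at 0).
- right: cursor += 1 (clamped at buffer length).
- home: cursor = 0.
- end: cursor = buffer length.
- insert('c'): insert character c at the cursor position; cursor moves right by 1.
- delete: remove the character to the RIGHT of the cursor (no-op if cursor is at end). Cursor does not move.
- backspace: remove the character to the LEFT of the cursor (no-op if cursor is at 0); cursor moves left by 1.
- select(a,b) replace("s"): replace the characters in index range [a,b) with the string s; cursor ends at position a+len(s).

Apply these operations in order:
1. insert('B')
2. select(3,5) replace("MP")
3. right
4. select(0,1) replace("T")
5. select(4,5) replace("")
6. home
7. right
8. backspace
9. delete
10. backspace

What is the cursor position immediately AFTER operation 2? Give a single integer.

After op 1 (insert('B')): buf='BOFHY' cursor=1
After op 2 (select(3,5) replace("MP")): buf='BOFMP' cursor=5

Answer: 5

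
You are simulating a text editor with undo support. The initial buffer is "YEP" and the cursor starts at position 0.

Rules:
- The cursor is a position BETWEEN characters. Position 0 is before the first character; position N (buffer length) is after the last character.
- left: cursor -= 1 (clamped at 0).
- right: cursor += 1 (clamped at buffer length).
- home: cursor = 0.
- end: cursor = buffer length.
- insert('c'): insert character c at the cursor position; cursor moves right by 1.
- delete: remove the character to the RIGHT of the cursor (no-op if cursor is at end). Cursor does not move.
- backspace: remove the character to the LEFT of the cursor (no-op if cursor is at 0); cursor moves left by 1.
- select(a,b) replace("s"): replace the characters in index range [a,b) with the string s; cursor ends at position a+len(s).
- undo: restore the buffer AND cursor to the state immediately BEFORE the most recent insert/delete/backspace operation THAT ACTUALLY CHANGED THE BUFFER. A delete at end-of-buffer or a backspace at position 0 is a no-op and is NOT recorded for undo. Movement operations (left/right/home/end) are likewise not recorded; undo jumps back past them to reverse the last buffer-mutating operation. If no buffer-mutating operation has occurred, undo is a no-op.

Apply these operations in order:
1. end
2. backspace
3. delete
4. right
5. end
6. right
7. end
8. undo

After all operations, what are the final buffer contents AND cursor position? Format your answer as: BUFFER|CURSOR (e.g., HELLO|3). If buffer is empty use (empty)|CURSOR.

After op 1 (end): buf='YEP' cursor=3
After op 2 (backspace): buf='YE' cursor=2
After op 3 (delete): buf='YE' cursor=2
After op 4 (right): buf='YE' cursor=2
After op 5 (end): buf='YE' cursor=2
After op 6 (right): buf='YE' cursor=2
After op 7 (end): buf='YE' cursor=2
After op 8 (undo): buf='YEP' cursor=3

Answer: YEP|3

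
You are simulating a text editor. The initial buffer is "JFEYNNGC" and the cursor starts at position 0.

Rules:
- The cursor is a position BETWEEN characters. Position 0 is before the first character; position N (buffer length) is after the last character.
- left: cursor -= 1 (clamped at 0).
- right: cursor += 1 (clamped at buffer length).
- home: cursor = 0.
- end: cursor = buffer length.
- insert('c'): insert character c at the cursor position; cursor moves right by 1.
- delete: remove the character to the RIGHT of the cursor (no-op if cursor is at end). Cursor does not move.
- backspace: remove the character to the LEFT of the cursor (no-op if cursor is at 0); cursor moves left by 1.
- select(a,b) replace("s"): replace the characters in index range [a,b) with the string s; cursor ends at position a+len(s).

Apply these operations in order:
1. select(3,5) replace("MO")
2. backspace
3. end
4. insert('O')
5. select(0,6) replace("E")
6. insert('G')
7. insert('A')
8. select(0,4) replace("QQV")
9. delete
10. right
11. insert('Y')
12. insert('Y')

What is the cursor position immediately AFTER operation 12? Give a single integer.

Answer: 5

Derivation:
After op 1 (select(3,5) replace("MO")): buf='JFEMONGC' cursor=5
After op 2 (backspace): buf='JFEMNGC' cursor=4
After op 3 (end): buf='JFEMNGC' cursor=7
After op 4 (insert('O')): buf='JFEMNGCO' cursor=8
After op 5 (select(0,6) replace("E")): buf='ECO' cursor=1
After op 6 (insert('G')): buf='EGCO' cursor=2
After op 7 (insert('A')): buf='EGACO' cursor=3
After op 8 (select(0,4) replace("QQV")): buf='QQVO' cursor=3
After op 9 (delete): buf='QQV' cursor=3
After op 10 (right): buf='QQV' cursor=3
After op 11 (insert('Y')): buf='QQVY' cursor=4
After op 12 (insert('Y')): buf='QQVYY' cursor=5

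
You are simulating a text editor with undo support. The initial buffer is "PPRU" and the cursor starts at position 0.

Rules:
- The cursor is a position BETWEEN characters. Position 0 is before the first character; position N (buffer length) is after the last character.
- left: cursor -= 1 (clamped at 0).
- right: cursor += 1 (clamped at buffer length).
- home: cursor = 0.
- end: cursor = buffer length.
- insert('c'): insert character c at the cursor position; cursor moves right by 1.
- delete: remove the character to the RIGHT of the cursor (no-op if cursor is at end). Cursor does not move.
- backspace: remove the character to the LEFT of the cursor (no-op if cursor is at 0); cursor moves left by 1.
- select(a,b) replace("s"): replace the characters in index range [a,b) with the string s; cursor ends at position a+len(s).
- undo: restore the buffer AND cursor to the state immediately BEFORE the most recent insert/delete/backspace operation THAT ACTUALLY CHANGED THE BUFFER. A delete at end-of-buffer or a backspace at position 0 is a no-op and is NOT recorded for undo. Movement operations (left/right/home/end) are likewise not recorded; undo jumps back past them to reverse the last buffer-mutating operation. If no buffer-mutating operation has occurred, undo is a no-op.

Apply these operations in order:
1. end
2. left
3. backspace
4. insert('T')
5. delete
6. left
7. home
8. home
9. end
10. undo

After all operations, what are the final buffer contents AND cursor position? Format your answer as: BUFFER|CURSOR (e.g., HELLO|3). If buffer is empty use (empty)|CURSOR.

Answer: PPTU|3

Derivation:
After op 1 (end): buf='PPRU' cursor=4
After op 2 (left): buf='PPRU' cursor=3
After op 3 (backspace): buf='PPU' cursor=2
After op 4 (insert('T')): buf='PPTU' cursor=3
After op 5 (delete): buf='PPT' cursor=3
After op 6 (left): buf='PPT' cursor=2
After op 7 (home): buf='PPT' cursor=0
After op 8 (home): buf='PPT' cursor=0
After op 9 (end): buf='PPT' cursor=3
After op 10 (undo): buf='PPTU' cursor=3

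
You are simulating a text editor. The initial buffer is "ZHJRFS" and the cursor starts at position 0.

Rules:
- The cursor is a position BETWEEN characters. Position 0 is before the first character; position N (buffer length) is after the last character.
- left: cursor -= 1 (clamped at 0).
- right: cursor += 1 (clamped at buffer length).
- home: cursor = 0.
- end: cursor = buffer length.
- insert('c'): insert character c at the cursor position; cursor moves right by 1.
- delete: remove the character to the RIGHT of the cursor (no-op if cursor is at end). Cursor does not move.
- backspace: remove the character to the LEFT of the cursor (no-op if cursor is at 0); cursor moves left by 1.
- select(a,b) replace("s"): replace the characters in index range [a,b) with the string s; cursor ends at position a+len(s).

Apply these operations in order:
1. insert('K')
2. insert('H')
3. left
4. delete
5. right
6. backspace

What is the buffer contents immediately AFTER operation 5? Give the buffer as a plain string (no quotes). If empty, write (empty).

Answer: KZHJRFS

Derivation:
After op 1 (insert('K')): buf='KZHJRFS' cursor=1
After op 2 (insert('H')): buf='KHZHJRFS' cursor=2
After op 3 (left): buf='KHZHJRFS' cursor=1
After op 4 (delete): buf='KZHJRFS' cursor=1
After op 5 (right): buf='KZHJRFS' cursor=2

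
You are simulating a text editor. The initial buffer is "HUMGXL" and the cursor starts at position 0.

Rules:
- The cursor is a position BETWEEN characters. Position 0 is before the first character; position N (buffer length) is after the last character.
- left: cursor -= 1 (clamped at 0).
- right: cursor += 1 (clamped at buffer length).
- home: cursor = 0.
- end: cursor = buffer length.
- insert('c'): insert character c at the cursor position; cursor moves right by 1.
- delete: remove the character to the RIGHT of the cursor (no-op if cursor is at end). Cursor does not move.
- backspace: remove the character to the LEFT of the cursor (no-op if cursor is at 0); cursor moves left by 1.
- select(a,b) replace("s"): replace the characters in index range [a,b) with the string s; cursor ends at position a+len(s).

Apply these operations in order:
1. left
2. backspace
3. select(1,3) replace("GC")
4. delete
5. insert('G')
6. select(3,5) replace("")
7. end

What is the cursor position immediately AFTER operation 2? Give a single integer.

After op 1 (left): buf='HUMGXL' cursor=0
After op 2 (backspace): buf='HUMGXL' cursor=0

Answer: 0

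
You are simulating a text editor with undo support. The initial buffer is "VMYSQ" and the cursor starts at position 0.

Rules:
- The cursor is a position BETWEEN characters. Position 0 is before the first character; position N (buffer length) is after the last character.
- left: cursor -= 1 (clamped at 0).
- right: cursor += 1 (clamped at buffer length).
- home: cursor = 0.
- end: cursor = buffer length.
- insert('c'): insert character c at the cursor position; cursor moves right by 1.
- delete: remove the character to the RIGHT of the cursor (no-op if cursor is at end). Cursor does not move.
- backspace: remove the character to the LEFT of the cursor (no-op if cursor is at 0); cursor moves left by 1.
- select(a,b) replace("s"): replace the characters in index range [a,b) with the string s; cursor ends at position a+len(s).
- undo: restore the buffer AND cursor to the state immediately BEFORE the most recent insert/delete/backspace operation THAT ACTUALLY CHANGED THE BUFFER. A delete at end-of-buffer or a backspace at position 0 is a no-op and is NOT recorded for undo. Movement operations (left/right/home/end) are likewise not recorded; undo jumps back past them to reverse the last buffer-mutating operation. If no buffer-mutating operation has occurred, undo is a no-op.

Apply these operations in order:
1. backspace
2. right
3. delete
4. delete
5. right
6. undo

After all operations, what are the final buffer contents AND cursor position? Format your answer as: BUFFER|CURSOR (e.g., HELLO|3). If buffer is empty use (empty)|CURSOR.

After op 1 (backspace): buf='VMYSQ' cursor=0
After op 2 (right): buf='VMYSQ' cursor=1
After op 3 (delete): buf='VYSQ' cursor=1
After op 4 (delete): buf='VSQ' cursor=1
After op 5 (right): buf='VSQ' cursor=2
After op 6 (undo): buf='VYSQ' cursor=1

Answer: VYSQ|1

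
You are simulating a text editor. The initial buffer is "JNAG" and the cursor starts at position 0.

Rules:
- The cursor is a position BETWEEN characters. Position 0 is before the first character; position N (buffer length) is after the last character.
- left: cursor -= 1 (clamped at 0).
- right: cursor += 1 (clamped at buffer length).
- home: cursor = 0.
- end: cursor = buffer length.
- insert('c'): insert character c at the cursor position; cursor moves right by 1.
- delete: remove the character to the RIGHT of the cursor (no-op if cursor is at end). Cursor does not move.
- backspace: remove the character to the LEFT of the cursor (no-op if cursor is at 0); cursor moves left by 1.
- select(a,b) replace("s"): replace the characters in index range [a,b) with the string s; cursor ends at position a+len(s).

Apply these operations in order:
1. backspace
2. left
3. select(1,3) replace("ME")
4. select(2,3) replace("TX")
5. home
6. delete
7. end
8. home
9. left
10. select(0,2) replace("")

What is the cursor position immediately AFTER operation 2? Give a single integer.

After op 1 (backspace): buf='JNAG' cursor=0
After op 2 (left): buf='JNAG' cursor=0

Answer: 0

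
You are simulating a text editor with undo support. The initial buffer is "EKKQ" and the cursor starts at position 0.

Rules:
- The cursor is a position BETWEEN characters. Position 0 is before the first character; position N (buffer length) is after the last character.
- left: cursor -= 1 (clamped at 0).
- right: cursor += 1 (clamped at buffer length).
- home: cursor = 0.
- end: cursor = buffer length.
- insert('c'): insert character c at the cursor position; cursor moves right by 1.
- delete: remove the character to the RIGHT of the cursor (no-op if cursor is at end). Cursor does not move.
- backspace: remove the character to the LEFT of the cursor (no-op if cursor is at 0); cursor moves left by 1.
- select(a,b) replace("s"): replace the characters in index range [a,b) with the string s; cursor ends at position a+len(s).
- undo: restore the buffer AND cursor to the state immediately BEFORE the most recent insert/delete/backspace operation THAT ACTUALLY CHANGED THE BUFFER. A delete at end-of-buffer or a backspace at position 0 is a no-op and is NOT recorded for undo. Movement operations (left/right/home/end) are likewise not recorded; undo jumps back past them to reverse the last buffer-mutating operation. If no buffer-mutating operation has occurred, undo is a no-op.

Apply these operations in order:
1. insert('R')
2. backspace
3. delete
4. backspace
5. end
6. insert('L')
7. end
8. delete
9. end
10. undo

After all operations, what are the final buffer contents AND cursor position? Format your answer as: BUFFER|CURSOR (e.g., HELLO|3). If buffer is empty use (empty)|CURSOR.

After op 1 (insert('R')): buf='REKKQ' cursor=1
After op 2 (backspace): buf='EKKQ' cursor=0
After op 3 (delete): buf='KKQ' cursor=0
After op 4 (backspace): buf='KKQ' cursor=0
After op 5 (end): buf='KKQ' cursor=3
After op 6 (insert('L')): buf='KKQL' cursor=4
After op 7 (end): buf='KKQL' cursor=4
After op 8 (delete): buf='KKQL' cursor=4
After op 9 (end): buf='KKQL' cursor=4
After op 10 (undo): buf='KKQ' cursor=3

Answer: KKQ|3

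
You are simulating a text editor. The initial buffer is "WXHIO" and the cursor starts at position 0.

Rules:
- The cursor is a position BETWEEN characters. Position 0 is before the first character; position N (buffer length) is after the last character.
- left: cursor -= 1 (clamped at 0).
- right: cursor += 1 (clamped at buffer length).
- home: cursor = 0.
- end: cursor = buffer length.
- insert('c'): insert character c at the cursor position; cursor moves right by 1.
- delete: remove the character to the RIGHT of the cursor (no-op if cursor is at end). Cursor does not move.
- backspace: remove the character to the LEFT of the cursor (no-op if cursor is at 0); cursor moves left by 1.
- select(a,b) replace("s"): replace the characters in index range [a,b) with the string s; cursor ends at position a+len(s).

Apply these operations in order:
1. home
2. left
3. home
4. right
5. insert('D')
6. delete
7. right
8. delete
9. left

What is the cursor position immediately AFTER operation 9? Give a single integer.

Answer: 2

Derivation:
After op 1 (home): buf='WXHIO' cursor=0
After op 2 (left): buf='WXHIO' cursor=0
After op 3 (home): buf='WXHIO' cursor=0
After op 4 (right): buf='WXHIO' cursor=1
After op 5 (insert('D')): buf='WDXHIO' cursor=2
After op 6 (delete): buf='WDHIO' cursor=2
After op 7 (right): buf='WDHIO' cursor=3
After op 8 (delete): buf='WDHO' cursor=3
After op 9 (left): buf='WDHO' cursor=2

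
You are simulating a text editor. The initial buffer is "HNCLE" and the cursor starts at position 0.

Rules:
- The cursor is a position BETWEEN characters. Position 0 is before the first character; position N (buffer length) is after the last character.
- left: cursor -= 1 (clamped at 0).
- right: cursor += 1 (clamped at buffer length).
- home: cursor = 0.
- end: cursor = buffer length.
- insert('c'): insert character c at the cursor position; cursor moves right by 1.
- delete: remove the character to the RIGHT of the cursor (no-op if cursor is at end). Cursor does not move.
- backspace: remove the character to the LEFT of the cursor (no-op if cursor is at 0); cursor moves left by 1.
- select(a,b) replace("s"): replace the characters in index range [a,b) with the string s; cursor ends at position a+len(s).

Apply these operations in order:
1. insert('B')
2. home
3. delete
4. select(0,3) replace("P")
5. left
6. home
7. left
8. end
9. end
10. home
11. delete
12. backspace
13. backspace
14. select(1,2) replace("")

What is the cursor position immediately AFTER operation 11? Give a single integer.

Answer: 0

Derivation:
After op 1 (insert('B')): buf='BHNCLE' cursor=1
After op 2 (home): buf='BHNCLE' cursor=0
After op 3 (delete): buf='HNCLE' cursor=0
After op 4 (select(0,3) replace("P")): buf='PLE' cursor=1
After op 5 (left): buf='PLE' cursor=0
After op 6 (home): buf='PLE' cursor=0
After op 7 (left): buf='PLE' cursor=0
After op 8 (end): buf='PLE' cursor=3
After op 9 (end): buf='PLE' cursor=3
After op 10 (home): buf='PLE' cursor=0
After op 11 (delete): buf='LE' cursor=0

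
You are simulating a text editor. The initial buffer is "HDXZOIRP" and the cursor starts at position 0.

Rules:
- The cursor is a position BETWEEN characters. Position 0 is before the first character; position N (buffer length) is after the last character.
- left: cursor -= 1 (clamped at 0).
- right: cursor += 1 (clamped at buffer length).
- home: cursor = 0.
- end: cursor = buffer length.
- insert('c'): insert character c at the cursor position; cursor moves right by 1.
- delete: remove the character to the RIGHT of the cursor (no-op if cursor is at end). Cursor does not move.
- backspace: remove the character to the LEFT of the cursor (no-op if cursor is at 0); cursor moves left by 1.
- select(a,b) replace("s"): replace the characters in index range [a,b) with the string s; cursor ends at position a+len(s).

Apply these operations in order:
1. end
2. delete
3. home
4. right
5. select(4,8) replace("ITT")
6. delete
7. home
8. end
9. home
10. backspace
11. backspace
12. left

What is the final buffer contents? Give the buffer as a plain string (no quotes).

After op 1 (end): buf='HDXZOIRP' cursor=8
After op 2 (delete): buf='HDXZOIRP' cursor=8
After op 3 (home): buf='HDXZOIRP' cursor=0
After op 4 (right): buf='HDXZOIRP' cursor=1
After op 5 (select(4,8) replace("ITT")): buf='HDXZITT' cursor=7
After op 6 (delete): buf='HDXZITT' cursor=7
After op 7 (home): buf='HDXZITT' cursor=0
After op 8 (end): buf='HDXZITT' cursor=7
After op 9 (home): buf='HDXZITT' cursor=0
After op 10 (backspace): buf='HDXZITT' cursor=0
After op 11 (backspace): buf='HDXZITT' cursor=0
After op 12 (left): buf='HDXZITT' cursor=0

Answer: HDXZITT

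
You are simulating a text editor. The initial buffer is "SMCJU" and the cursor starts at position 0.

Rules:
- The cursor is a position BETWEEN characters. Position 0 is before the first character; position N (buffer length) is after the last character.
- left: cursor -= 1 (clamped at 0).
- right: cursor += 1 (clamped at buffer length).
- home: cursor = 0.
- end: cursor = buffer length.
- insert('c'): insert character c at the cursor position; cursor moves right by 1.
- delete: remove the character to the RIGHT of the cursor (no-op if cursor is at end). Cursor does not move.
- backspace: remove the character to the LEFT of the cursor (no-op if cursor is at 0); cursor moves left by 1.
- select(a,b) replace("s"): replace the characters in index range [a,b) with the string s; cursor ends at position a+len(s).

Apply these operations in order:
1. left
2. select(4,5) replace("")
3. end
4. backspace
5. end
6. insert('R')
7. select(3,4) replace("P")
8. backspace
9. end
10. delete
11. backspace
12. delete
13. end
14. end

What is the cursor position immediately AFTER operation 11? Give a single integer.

Answer: 2

Derivation:
After op 1 (left): buf='SMCJU' cursor=0
After op 2 (select(4,5) replace("")): buf='SMCJ' cursor=4
After op 3 (end): buf='SMCJ' cursor=4
After op 4 (backspace): buf='SMC' cursor=3
After op 5 (end): buf='SMC' cursor=3
After op 6 (insert('R')): buf='SMCR' cursor=4
After op 7 (select(3,4) replace("P")): buf='SMCP' cursor=4
After op 8 (backspace): buf='SMC' cursor=3
After op 9 (end): buf='SMC' cursor=3
After op 10 (delete): buf='SMC' cursor=3
After op 11 (backspace): buf='SM' cursor=2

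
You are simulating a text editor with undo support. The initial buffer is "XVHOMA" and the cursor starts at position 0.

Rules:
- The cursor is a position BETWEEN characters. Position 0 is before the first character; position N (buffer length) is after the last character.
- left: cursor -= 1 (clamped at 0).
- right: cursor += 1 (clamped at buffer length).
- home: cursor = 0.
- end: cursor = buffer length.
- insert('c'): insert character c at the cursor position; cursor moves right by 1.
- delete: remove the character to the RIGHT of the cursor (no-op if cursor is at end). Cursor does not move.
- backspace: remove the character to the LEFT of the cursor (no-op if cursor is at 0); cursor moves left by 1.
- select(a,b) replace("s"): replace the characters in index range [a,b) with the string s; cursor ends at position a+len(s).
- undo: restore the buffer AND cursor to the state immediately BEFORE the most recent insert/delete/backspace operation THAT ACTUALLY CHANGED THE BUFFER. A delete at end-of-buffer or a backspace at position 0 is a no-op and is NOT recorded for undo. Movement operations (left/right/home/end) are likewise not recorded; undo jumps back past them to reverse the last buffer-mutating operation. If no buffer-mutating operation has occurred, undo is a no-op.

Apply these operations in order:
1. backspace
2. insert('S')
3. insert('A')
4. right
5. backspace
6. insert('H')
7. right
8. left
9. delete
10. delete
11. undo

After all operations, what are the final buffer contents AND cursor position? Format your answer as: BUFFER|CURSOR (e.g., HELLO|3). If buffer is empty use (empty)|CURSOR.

Answer: SAHHOMA|3

Derivation:
After op 1 (backspace): buf='XVHOMA' cursor=0
After op 2 (insert('S')): buf='SXVHOMA' cursor=1
After op 3 (insert('A')): buf='SAXVHOMA' cursor=2
After op 4 (right): buf='SAXVHOMA' cursor=3
After op 5 (backspace): buf='SAVHOMA' cursor=2
After op 6 (insert('H')): buf='SAHVHOMA' cursor=3
After op 7 (right): buf='SAHVHOMA' cursor=4
After op 8 (left): buf='SAHVHOMA' cursor=3
After op 9 (delete): buf='SAHHOMA' cursor=3
After op 10 (delete): buf='SAHOMA' cursor=3
After op 11 (undo): buf='SAHHOMA' cursor=3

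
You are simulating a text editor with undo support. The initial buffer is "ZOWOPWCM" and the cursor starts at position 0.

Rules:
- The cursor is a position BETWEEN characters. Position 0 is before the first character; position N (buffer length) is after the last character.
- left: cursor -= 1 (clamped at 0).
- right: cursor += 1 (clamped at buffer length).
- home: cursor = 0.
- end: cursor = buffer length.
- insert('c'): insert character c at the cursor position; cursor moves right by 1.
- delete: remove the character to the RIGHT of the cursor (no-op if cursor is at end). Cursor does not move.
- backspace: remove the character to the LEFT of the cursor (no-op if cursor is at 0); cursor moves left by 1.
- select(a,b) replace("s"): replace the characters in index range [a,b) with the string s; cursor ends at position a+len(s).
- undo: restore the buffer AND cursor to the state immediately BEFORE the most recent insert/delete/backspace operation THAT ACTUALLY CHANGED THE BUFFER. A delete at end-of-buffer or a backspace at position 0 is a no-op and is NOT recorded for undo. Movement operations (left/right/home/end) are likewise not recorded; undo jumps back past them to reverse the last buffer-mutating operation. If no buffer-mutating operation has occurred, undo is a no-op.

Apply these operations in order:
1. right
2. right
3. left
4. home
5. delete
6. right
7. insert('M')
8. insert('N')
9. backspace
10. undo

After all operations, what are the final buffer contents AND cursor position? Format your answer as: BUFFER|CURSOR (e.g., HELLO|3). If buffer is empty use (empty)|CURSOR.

Answer: OMNWOPWCM|3

Derivation:
After op 1 (right): buf='ZOWOPWCM' cursor=1
After op 2 (right): buf='ZOWOPWCM' cursor=2
After op 3 (left): buf='ZOWOPWCM' cursor=1
After op 4 (home): buf='ZOWOPWCM' cursor=0
After op 5 (delete): buf='OWOPWCM' cursor=0
After op 6 (right): buf='OWOPWCM' cursor=1
After op 7 (insert('M')): buf='OMWOPWCM' cursor=2
After op 8 (insert('N')): buf='OMNWOPWCM' cursor=3
After op 9 (backspace): buf='OMWOPWCM' cursor=2
After op 10 (undo): buf='OMNWOPWCM' cursor=3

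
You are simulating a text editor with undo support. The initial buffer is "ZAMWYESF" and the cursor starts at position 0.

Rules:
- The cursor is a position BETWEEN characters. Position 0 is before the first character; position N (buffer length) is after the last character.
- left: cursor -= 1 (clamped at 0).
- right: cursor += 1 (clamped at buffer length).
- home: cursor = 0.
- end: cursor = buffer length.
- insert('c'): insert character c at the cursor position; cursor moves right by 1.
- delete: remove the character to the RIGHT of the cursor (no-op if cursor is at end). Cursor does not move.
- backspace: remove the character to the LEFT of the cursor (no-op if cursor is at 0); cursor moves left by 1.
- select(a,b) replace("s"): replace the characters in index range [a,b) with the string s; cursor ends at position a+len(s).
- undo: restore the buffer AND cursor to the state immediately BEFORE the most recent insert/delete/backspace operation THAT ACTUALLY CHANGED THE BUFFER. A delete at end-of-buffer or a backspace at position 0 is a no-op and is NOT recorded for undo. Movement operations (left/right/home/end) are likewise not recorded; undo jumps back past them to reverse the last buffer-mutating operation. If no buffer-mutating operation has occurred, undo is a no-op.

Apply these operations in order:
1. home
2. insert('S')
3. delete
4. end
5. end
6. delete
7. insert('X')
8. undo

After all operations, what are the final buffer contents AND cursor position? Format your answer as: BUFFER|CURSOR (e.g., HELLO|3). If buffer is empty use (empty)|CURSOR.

After op 1 (home): buf='ZAMWYESF' cursor=0
After op 2 (insert('S')): buf='SZAMWYESF' cursor=1
After op 3 (delete): buf='SAMWYESF' cursor=1
After op 4 (end): buf='SAMWYESF' cursor=8
After op 5 (end): buf='SAMWYESF' cursor=8
After op 6 (delete): buf='SAMWYESF' cursor=8
After op 7 (insert('X')): buf='SAMWYESFX' cursor=9
After op 8 (undo): buf='SAMWYESF' cursor=8

Answer: SAMWYESF|8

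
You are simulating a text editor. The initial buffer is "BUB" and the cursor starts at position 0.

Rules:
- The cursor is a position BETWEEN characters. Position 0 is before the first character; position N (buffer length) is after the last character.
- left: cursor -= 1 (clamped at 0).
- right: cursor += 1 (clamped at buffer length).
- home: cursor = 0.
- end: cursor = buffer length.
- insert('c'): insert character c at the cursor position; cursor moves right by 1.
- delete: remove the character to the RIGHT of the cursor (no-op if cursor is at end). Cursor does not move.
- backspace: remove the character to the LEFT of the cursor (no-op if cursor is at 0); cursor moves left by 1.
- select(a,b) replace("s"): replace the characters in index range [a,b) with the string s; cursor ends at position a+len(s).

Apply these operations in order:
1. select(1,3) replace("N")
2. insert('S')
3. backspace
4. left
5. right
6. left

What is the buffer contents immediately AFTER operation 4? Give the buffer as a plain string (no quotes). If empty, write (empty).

After op 1 (select(1,3) replace("N")): buf='BN' cursor=2
After op 2 (insert('S')): buf='BNS' cursor=3
After op 3 (backspace): buf='BN' cursor=2
After op 4 (left): buf='BN' cursor=1

Answer: BN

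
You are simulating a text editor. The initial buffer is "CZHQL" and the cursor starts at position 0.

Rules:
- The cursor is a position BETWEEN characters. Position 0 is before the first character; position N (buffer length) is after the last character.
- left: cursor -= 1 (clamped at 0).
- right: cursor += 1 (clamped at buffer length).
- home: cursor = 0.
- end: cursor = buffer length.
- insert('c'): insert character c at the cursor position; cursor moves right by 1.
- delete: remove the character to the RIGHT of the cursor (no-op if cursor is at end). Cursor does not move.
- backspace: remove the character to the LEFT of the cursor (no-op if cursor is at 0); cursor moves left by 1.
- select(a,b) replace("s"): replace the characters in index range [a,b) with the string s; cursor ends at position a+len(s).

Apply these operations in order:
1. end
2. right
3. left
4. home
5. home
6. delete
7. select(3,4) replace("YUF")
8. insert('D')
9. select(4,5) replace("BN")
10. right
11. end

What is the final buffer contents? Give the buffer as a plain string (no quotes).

Answer: ZHQYBNFD

Derivation:
After op 1 (end): buf='CZHQL' cursor=5
After op 2 (right): buf='CZHQL' cursor=5
After op 3 (left): buf='CZHQL' cursor=4
After op 4 (home): buf='CZHQL' cursor=0
After op 5 (home): buf='CZHQL' cursor=0
After op 6 (delete): buf='ZHQL' cursor=0
After op 7 (select(3,4) replace("YUF")): buf='ZHQYUF' cursor=6
After op 8 (insert('D')): buf='ZHQYUFD' cursor=7
After op 9 (select(4,5) replace("BN")): buf='ZHQYBNFD' cursor=6
After op 10 (right): buf='ZHQYBNFD' cursor=7
After op 11 (end): buf='ZHQYBNFD' cursor=8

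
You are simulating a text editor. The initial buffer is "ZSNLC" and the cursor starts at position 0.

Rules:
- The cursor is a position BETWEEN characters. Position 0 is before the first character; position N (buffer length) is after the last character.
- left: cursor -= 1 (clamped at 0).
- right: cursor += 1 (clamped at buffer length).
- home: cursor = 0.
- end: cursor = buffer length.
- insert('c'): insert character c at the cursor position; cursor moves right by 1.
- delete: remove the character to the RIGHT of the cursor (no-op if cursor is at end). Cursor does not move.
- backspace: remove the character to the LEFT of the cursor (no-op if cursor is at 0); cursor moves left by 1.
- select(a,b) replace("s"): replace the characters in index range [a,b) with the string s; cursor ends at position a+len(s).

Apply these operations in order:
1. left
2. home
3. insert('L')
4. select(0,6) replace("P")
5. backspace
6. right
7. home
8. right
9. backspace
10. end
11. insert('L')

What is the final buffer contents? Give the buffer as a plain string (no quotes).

Answer: L

Derivation:
After op 1 (left): buf='ZSNLC' cursor=0
After op 2 (home): buf='ZSNLC' cursor=0
After op 3 (insert('L')): buf='LZSNLC' cursor=1
After op 4 (select(0,6) replace("P")): buf='P' cursor=1
After op 5 (backspace): buf='(empty)' cursor=0
After op 6 (right): buf='(empty)' cursor=0
After op 7 (home): buf='(empty)' cursor=0
After op 8 (right): buf='(empty)' cursor=0
After op 9 (backspace): buf='(empty)' cursor=0
After op 10 (end): buf='(empty)' cursor=0
After op 11 (insert('L')): buf='L' cursor=1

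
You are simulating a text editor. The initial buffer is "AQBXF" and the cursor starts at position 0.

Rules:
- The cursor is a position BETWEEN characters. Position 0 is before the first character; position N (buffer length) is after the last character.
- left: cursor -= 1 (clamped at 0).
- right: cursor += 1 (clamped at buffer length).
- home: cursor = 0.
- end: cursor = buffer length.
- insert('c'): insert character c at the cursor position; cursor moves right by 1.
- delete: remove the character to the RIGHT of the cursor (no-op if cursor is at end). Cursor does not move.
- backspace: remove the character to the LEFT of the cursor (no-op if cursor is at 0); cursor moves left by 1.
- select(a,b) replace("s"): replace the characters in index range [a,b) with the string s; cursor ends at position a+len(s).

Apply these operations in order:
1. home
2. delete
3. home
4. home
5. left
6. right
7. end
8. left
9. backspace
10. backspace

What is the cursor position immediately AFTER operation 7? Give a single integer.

After op 1 (home): buf='AQBXF' cursor=0
After op 2 (delete): buf='QBXF' cursor=0
After op 3 (home): buf='QBXF' cursor=0
After op 4 (home): buf='QBXF' cursor=0
After op 5 (left): buf='QBXF' cursor=0
After op 6 (right): buf='QBXF' cursor=1
After op 7 (end): buf='QBXF' cursor=4

Answer: 4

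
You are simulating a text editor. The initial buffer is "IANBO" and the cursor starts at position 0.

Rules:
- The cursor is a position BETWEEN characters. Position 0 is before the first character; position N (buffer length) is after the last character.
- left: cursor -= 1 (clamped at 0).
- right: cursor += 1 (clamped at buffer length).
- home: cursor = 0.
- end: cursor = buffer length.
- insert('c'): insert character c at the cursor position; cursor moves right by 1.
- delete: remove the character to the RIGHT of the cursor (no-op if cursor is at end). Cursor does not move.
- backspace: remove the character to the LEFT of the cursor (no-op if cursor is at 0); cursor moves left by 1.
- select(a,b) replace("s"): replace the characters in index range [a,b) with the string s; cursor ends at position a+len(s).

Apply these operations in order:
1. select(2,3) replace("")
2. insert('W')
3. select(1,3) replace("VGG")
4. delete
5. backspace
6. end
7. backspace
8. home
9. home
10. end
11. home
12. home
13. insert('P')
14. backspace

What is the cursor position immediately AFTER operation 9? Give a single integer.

Answer: 0

Derivation:
After op 1 (select(2,3) replace("")): buf='IABO' cursor=2
After op 2 (insert('W')): buf='IAWBO' cursor=3
After op 3 (select(1,3) replace("VGG")): buf='IVGGBO' cursor=4
After op 4 (delete): buf='IVGGO' cursor=4
After op 5 (backspace): buf='IVGO' cursor=3
After op 6 (end): buf='IVGO' cursor=4
After op 7 (backspace): buf='IVG' cursor=3
After op 8 (home): buf='IVG' cursor=0
After op 9 (home): buf='IVG' cursor=0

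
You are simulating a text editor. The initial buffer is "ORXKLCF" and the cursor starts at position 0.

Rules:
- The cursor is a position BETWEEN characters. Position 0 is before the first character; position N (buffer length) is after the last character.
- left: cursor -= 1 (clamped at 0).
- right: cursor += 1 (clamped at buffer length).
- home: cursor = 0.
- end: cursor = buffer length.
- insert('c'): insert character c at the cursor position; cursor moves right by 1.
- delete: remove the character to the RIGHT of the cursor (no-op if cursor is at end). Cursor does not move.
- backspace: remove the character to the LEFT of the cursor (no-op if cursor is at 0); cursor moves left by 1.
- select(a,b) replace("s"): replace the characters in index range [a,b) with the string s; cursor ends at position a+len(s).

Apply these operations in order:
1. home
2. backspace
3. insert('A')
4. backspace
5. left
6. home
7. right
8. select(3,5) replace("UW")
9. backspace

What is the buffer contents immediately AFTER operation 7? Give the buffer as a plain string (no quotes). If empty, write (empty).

Answer: ORXKLCF

Derivation:
After op 1 (home): buf='ORXKLCF' cursor=0
After op 2 (backspace): buf='ORXKLCF' cursor=0
After op 3 (insert('A')): buf='AORXKLCF' cursor=1
After op 4 (backspace): buf='ORXKLCF' cursor=0
After op 5 (left): buf='ORXKLCF' cursor=0
After op 6 (home): buf='ORXKLCF' cursor=0
After op 7 (right): buf='ORXKLCF' cursor=1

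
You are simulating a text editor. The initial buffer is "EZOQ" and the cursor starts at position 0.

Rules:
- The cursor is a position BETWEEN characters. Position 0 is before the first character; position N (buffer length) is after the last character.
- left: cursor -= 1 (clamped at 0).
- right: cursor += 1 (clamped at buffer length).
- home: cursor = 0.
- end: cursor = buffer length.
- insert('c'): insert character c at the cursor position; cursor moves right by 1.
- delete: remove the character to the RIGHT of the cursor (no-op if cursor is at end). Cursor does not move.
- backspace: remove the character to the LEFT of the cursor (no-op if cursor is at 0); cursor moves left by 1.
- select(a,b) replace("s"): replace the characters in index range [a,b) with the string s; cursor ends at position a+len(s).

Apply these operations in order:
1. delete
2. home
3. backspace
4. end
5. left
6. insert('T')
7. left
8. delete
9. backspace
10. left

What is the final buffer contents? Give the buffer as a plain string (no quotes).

Answer: ZQ

Derivation:
After op 1 (delete): buf='ZOQ' cursor=0
After op 2 (home): buf='ZOQ' cursor=0
After op 3 (backspace): buf='ZOQ' cursor=0
After op 4 (end): buf='ZOQ' cursor=3
After op 5 (left): buf='ZOQ' cursor=2
After op 6 (insert('T')): buf='ZOTQ' cursor=3
After op 7 (left): buf='ZOTQ' cursor=2
After op 8 (delete): buf='ZOQ' cursor=2
After op 9 (backspace): buf='ZQ' cursor=1
After op 10 (left): buf='ZQ' cursor=0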